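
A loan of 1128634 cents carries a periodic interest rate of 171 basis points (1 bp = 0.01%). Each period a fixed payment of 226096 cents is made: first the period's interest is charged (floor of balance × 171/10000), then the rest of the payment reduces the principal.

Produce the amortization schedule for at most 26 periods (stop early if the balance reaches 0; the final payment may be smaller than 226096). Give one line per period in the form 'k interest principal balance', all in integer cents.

1 19299 206797 921837
2 15763 210333 711504
3 12166 213930 497574
4 8508 217588 279986
5 4787 221309 58677
6 1003 58677 0

1. interest=⌊1128634·171/10000⌋=19299; principal=226096-19299=206797; balance=1128634-206797=921837
2. interest=⌊921837·171/10000⌋=15763; principal=226096-15763=210333; balance=921837-210333=711504
3. interest=⌊711504·171/10000⌋=12166; principal=226096-12166=213930; balance=711504-213930=497574
4. interest=⌊497574·171/10000⌋=8508; principal=226096-8508=217588; balance=497574-217588=279986
5. interest=⌊279986·171/10000⌋=4787; principal=226096-4787=221309; balance=279986-221309=58677
6. interest=⌊58677·171/10000⌋=1003; principal=min(226096-1003,58677)=58677; balance=58677-58677=0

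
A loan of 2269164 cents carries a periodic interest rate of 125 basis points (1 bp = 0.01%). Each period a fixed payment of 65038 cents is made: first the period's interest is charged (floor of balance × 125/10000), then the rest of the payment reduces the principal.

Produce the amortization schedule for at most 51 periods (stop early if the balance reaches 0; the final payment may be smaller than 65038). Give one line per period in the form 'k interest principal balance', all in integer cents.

1. interest=⌊2269164·125/10000⌋=28364; principal=65038-28364=36674; balance=2269164-36674=2232490
2. interest=⌊2232490·125/10000⌋=27906; principal=65038-27906=37132; balance=2232490-37132=2195358
3. interest=⌊2195358·125/10000⌋=27441; principal=65038-27441=37597; balance=2195358-37597=2157761
4. interest=⌊2157761·125/10000⌋=26972; principal=65038-26972=38066; balance=2157761-38066=2119695
5. interest=⌊2119695·125/10000⌋=26496; principal=65038-26496=38542; balance=2119695-38542=2081153
6. interest=⌊2081153·125/10000⌋=26014; principal=65038-26014=39024; balance=2081153-39024=2042129
7. interest=⌊2042129·125/10000⌋=25526; principal=65038-25526=39512; balance=2042129-39512=2002617
8. interest=⌊2002617·125/10000⌋=25032; principal=65038-25032=40006; balance=2002617-40006=1962611
9. interest=⌊1962611·125/10000⌋=24532; principal=65038-24532=40506; balance=1962611-40506=1922105
10. interest=⌊1922105·125/10000⌋=24026; principal=65038-24026=41012; balance=1922105-41012=1881093
11. interest=⌊1881093·125/10000⌋=23513; principal=65038-23513=41525; balance=1881093-41525=1839568
12. interest=⌊1839568·125/10000⌋=22994; principal=65038-22994=42044; balance=1839568-42044=1797524
13. interest=⌊1797524·125/10000⌋=22469; principal=65038-22469=42569; balance=1797524-42569=1754955
14. interest=⌊1754955·125/10000⌋=21936; principal=65038-21936=43102; balance=1754955-43102=1711853
15. interest=⌊1711853·125/10000⌋=21398; principal=65038-21398=43640; balance=1711853-43640=1668213
16. interest=⌊1668213·125/10000⌋=20852; principal=65038-20852=44186; balance=1668213-44186=1624027
17. interest=⌊1624027·125/10000⌋=20300; principal=65038-20300=44738; balance=1624027-44738=1579289
18. interest=⌊1579289·125/10000⌋=19741; principal=65038-19741=45297; balance=1579289-45297=1533992
19. interest=⌊1533992·125/10000⌋=19174; principal=65038-19174=45864; balance=1533992-45864=1488128
20. interest=⌊1488128·125/10000⌋=18601; principal=65038-18601=46437; balance=1488128-46437=1441691
21. interest=⌊1441691·125/10000⌋=18021; principal=65038-18021=47017; balance=1441691-47017=1394674
22. interest=⌊1394674·125/10000⌋=17433; principal=65038-17433=47605; balance=1394674-47605=1347069
23. interest=⌊1347069·125/10000⌋=16838; principal=65038-16838=48200; balance=1347069-48200=1298869
24. interest=⌊1298869·125/10000⌋=16235; principal=65038-16235=48803; balance=1298869-48803=1250066
25. interest=⌊1250066·125/10000⌋=15625; principal=65038-15625=49413; balance=1250066-49413=1200653
26. interest=⌊1200653·125/10000⌋=15008; principal=65038-15008=50030; balance=1200653-50030=1150623
27. interest=⌊1150623·125/10000⌋=14382; principal=65038-14382=50656; balance=1150623-50656=1099967
28. interest=⌊1099967·125/10000⌋=13749; principal=65038-13749=51289; balance=1099967-51289=1048678
29. interest=⌊1048678·125/10000⌋=13108; principal=65038-13108=51930; balance=1048678-51930=996748
30. interest=⌊996748·125/10000⌋=12459; principal=65038-12459=52579; balance=996748-52579=944169
31. interest=⌊944169·125/10000⌋=11802; principal=65038-11802=53236; balance=944169-53236=890933
32. interest=⌊890933·125/10000⌋=11136; principal=65038-11136=53902; balance=890933-53902=837031
33. interest=⌊837031·125/10000⌋=10462; principal=65038-10462=54576; balance=837031-54576=782455
34. interest=⌊782455·125/10000⌋=9780; principal=65038-9780=55258; balance=782455-55258=727197
35. interest=⌊727197·125/10000⌋=9089; principal=65038-9089=55949; balance=727197-55949=671248
36. interest=⌊671248·125/10000⌋=8390; principal=65038-8390=56648; balance=671248-56648=614600
37. interest=⌊614600·125/10000⌋=7682; principal=65038-7682=57356; balance=614600-57356=557244
38. interest=⌊557244·125/10000⌋=6965; principal=65038-6965=58073; balance=557244-58073=499171
39. interest=⌊499171·125/10000⌋=6239; principal=65038-6239=58799; balance=499171-58799=440372
40. interest=⌊440372·125/10000⌋=5504; principal=65038-5504=59534; balance=440372-59534=380838
41. interest=⌊380838·125/10000⌋=4760; principal=65038-4760=60278; balance=380838-60278=320560
42. interest=⌊320560·125/10000⌋=4007; principal=65038-4007=61031; balance=320560-61031=259529
43. interest=⌊259529·125/10000⌋=3244; principal=65038-3244=61794; balance=259529-61794=197735
44. interest=⌊197735·125/10000⌋=2471; principal=65038-2471=62567; balance=197735-62567=135168
45. interest=⌊135168·125/10000⌋=1689; principal=65038-1689=63349; balance=135168-63349=71819
46. interest=⌊71819·125/10000⌋=897; principal=65038-897=64141; balance=71819-64141=7678
47. interest=⌊7678·125/10000⌋=95; principal=min(65038-95,7678)=7678; balance=7678-7678=0

1 28364 36674 2232490
2 27906 37132 2195358
3 27441 37597 2157761
4 26972 38066 2119695
5 26496 38542 2081153
6 26014 39024 2042129
7 25526 39512 2002617
8 25032 40006 1962611
9 24532 40506 1922105
10 24026 41012 1881093
11 23513 41525 1839568
12 22994 42044 1797524
13 22469 42569 1754955
14 21936 43102 1711853
15 21398 43640 1668213
16 20852 44186 1624027
17 20300 44738 1579289
18 19741 45297 1533992
19 19174 45864 1488128
20 18601 46437 1441691
21 18021 47017 1394674
22 17433 47605 1347069
23 16838 48200 1298869
24 16235 48803 1250066
25 15625 49413 1200653
26 15008 50030 1150623
27 14382 50656 1099967
28 13749 51289 1048678
29 13108 51930 996748
30 12459 52579 944169
31 11802 53236 890933
32 11136 53902 837031
33 10462 54576 782455
34 9780 55258 727197
35 9089 55949 671248
36 8390 56648 614600
37 7682 57356 557244
38 6965 58073 499171
39 6239 58799 440372
40 5504 59534 380838
41 4760 60278 320560
42 4007 61031 259529
43 3244 61794 197735
44 2471 62567 135168
45 1689 63349 71819
46 897 64141 7678
47 95 7678 0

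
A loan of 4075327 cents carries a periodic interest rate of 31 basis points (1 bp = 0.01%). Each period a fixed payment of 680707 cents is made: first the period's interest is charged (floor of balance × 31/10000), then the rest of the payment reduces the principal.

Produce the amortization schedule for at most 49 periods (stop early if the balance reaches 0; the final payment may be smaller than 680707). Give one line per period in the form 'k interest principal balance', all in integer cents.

1. interest=⌊4075327·31/10000⌋=12633; principal=680707-12633=668074; balance=4075327-668074=3407253
2. interest=⌊3407253·31/10000⌋=10562; principal=680707-10562=670145; balance=3407253-670145=2737108
3. interest=⌊2737108·31/10000⌋=8485; principal=680707-8485=672222; balance=2737108-672222=2064886
4. interest=⌊2064886·31/10000⌋=6401; principal=680707-6401=674306; balance=2064886-674306=1390580
5. interest=⌊1390580·31/10000⌋=4310; principal=680707-4310=676397; balance=1390580-676397=714183
6. interest=⌊714183·31/10000⌋=2213; principal=680707-2213=678494; balance=714183-678494=35689
7. interest=⌊35689·31/10000⌋=110; principal=min(680707-110,35689)=35689; balance=35689-35689=0

1 12633 668074 3407253
2 10562 670145 2737108
3 8485 672222 2064886
4 6401 674306 1390580
5 4310 676397 714183
6 2213 678494 35689
7 110 35689 0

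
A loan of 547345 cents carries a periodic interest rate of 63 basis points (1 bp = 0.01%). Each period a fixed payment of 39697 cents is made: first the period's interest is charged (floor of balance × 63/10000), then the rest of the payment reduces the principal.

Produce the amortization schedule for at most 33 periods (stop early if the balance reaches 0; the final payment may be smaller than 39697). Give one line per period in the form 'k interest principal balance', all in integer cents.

1 3448 36249 511096
2 3219 36478 474618
3 2990 36707 437911
4 2758 36939 400972
5 2526 37171 363801
6 2291 37406 326395
7 2056 37641 288754
8 1819 37878 250876
9 1580 38117 212759
10 1340 38357 174402
11 1098 38599 135803
12 855 38842 96961
13 610 39087 57874
14 364 39333 18541
15 116 18541 0

1. interest=⌊547345·63/10000⌋=3448; principal=39697-3448=36249; balance=547345-36249=511096
2. interest=⌊511096·63/10000⌋=3219; principal=39697-3219=36478; balance=511096-36478=474618
3. interest=⌊474618·63/10000⌋=2990; principal=39697-2990=36707; balance=474618-36707=437911
4. interest=⌊437911·63/10000⌋=2758; principal=39697-2758=36939; balance=437911-36939=400972
5. interest=⌊400972·63/10000⌋=2526; principal=39697-2526=37171; balance=400972-37171=363801
6. interest=⌊363801·63/10000⌋=2291; principal=39697-2291=37406; balance=363801-37406=326395
7. interest=⌊326395·63/10000⌋=2056; principal=39697-2056=37641; balance=326395-37641=288754
8. interest=⌊288754·63/10000⌋=1819; principal=39697-1819=37878; balance=288754-37878=250876
9. interest=⌊250876·63/10000⌋=1580; principal=39697-1580=38117; balance=250876-38117=212759
10. interest=⌊212759·63/10000⌋=1340; principal=39697-1340=38357; balance=212759-38357=174402
11. interest=⌊174402·63/10000⌋=1098; principal=39697-1098=38599; balance=174402-38599=135803
12. interest=⌊135803·63/10000⌋=855; principal=39697-855=38842; balance=135803-38842=96961
13. interest=⌊96961·63/10000⌋=610; principal=39697-610=39087; balance=96961-39087=57874
14. interest=⌊57874·63/10000⌋=364; principal=39697-364=39333; balance=57874-39333=18541
15. interest=⌊18541·63/10000⌋=116; principal=min(39697-116,18541)=18541; balance=18541-18541=0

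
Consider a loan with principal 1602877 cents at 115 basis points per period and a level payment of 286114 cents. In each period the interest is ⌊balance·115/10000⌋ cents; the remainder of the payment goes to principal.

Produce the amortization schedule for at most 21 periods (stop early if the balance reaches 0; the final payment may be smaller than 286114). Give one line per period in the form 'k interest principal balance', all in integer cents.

1. interest=⌊1602877·115/10000⌋=18433; principal=286114-18433=267681; balance=1602877-267681=1335196
2. interest=⌊1335196·115/10000⌋=15354; principal=286114-15354=270760; balance=1335196-270760=1064436
3. interest=⌊1064436·115/10000⌋=12241; principal=286114-12241=273873; balance=1064436-273873=790563
4. interest=⌊790563·115/10000⌋=9091; principal=286114-9091=277023; balance=790563-277023=513540
5. interest=⌊513540·115/10000⌋=5905; principal=286114-5905=280209; balance=513540-280209=233331
6. interest=⌊233331·115/10000⌋=2683; principal=min(286114-2683,233331)=233331; balance=233331-233331=0

1 18433 267681 1335196
2 15354 270760 1064436
3 12241 273873 790563
4 9091 277023 513540
5 5905 280209 233331
6 2683 233331 0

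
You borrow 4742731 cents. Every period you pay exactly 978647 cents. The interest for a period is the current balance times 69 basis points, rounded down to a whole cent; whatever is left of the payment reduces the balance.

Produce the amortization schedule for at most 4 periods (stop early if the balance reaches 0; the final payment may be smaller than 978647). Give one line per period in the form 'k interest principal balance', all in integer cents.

1 32724 945923 3796808
2 26197 952450 2844358
3 19626 959021 1885337
4 13008 965639 919698

1. interest=⌊4742731·69/10000⌋=32724; principal=978647-32724=945923; balance=4742731-945923=3796808
2. interest=⌊3796808·69/10000⌋=26197; principal=978647-26197=952450; balance=3796808-952450=2844358
3. interest=⌊2844358·69/10000⌋=19626; principal=978647-19626=959021; balance=2844358-959021=1885337
4. interest=⌊1885337·69/10000⌋=13008; principal=978647-13008=965639; balance=1885337-965639=919698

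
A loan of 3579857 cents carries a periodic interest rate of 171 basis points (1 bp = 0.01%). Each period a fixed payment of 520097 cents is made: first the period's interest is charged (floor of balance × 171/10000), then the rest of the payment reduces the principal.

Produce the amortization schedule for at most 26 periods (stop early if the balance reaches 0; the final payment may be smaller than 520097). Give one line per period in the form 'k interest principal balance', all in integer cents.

1. interest=⌊3579857·171/10000⌋=61215; principal=520097-61215=458882; balance=3579857-458882=3120975
2. interest=⌊3120975·171/10000⌋=53368; principal=520097-53368=466729; balance=3120975-466729=2654246
3. interest=⌊2654246·171/10000⌋=45387; principal=520097-45387=474710; balance=2654246-474710=2179536
4. interest=⌊2179536·171/10000⌋=37270; principal=520097-37270=482827; balance=2179536-482827=1696709
5. interest=⌊1696709·171/10000⌋=29013; principal=520097-29013=491084; balance=1696709-491084=1205625
6. interest=⌊1205625·171/10000⌋=20616; principal=520097-20616=499481; balance=1205625-499481=706144
7. interest=⌊706144·171/10000⌋=12075; principal=520097-12075=508022; balance=706144-508022=198122
8. interest=⌊198122·171/10000⌋=3387; principal=min(520097-3387,198122)=198122; balance=198122-198122=0

1 61215 458882 3120975
2 53368 466729 2654246
3 45387 474710 2179536
4 37270 482827 1696709
5 29013 491084 1205625
6 20616 499481 706144
7 12075 508022 198122
8 3387 198122 0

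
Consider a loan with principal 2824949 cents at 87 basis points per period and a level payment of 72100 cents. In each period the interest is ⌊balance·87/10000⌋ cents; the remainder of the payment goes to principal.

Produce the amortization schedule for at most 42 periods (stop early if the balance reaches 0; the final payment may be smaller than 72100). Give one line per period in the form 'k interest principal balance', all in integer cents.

1 24577 47523 2777426
2 24163 47937 2729489
3 23746 48354 2681135
4 23325 48775 2632360
5 22901 49199 2583161
6 22473 49627 2533534
7 22041 50059 2483475
8 21606 50494 2432981
9 21166 50934 2382047
10 20723 51377 2330670
11 20276 51824 2278846
12 19825 52275 2226571
13 19371 52729 2173842
14 18912 53188 2120654
15 18449 53651 2067003
16 17982 54118 2012885
17 17512 54588 1958297
18 17037 55063 1903234
19 16558 55542 1847692
20 16074 56026 1791666
21 15587 56513 1735153
22 15095 57005 1678148
23 14599 57501 1620647
24 14099 58001 1562646
25 13595 58505 1504141
26 13086 59014 1445127
27 12572 59528 1385599
28 12054 60046 1325553
29 11532 60568 1264985
30 11005 61095 1203890
31 10473 61627 1142263
32 9937 62163 1080100
33 9396 62704 1017396
34 8851 63249 954147
35 8301 63799 890348
36 7746 64354 825994
37 7186 64914 761080
38 6621 65479 695601
39 6051 66049 629552
40 5477 66623 562929
41 4897 67203 495726
42 4312 67788 427938

1. interest=⌊2824949·87/10000⌋=24577; principal=72100-24577=47523; balance=2824949-47523=2777426
2. interest=⌊2777426·87/10000⌋=24163; principal=72100-24163=47937; balance=2777426-47937=2729489
3. interest=⌊2729489·87/10000⌋=23746; principal=72100-23746=48354; balance=2729489-48354=2681135
4. interest=⌊2681135·87/10000⌋=23325; principal=72100-23325=48775; balance=2681135-48775=2632360
5. interest=⌊2632360·87/10000⌋=22901; principal=72100-22901=49199; balance=2632360-49199=2583161
6. interest=⌊2583161·87/10000⌋=22473; principal=72100-22473=49627; balance=2583161-49627=2533534
7. interest=⌊2533534·87/10000⌋=22041; principal=72100-22041=50059; balance=2533534-50059=2483475
8. interest=⌊2483475·87/10000⌋=21606; principal=72100-21606=50494; balance=2483475-50494=2432981
9. interest=⌊2432981·87/10000⌋=21166; principal=72100-21166=50934; balance=2432981-50934=2382047
10. interest=⌊2382047·87/10000⌋=20723; principal=72100-20723=51377; balance=2382047-51377=2330670
11. interest=⌊2330670·87/10000⌋=20276; principal=72100-20276=51824; balance=2330670-51824=2278846
12. interest=⌊2278846·87/10000⌋=19825; principal=72100-19825=52275; balance=2278846-52275=2226571
13. interest=⌊2226571·87/10000⌋=19371; principal=72100-19371=52729; balance=2226571-52729=2173842
14. interest=⌊2173842·87/10000⌋=18912; principal=72100-18912=53188; balance=2173842-53188=2120654
15. interest=⌊2120654·87/10000⌋=18449; principal=72100-18449=53651; balance=2120654-53651=2067003
16. interest=⌊2067003·87/10000⌋=17982; principal=72100-17982=54118; balance=2067003-54118=2012885
17. interest=⌊2012885·87/10000⌋=17512; principal=72100-17512=54588; balance=2012885-54588=1958297
18. interest=⌊1958297·87/10000⌋=17037; principal=72100-17037=55063; balance=1958297-55063=1903234
19. interest=⌊1903234·87/10000⌋=16558; principal=72100-16558=55542; balance=1903234-55542=1847692
20. interest=⌊1847692·87/10000⌋=16074; principal=72100-16074=56026; balance=1847692-56026=1791666
21. interest=⌊1791666·87/10000⌋=15587; principal=72100-15587=56513; balance=1791666-56513=1735153
22. interest=⌊1735153·87/10000⌋=15095; principal=72100-15095=57005; balance=1735153-57005=1678148
23. interest=⌊1678148·87/10000⌋=14599; principal=72100-14599=57501; balance=1678148-57501=1620647
24. interest=⌊1620647·87/10000⌋=14099; principal=72100-14099=58001; balance=1620647-58001=1562646
25. interest=⌊1562646·87/10000⌋=13595; principal=72100-13595=58505; balance=1562646-58505=1504141
26. interest=⌊1504141·87/10000⌋=13086; principal=72100-13086=59014; balance=1504141-59014=1445127
27. interest=⌊1445127·87/10000⌋=12572; principal=72100-12572=59528; balance=1445127-59528=1385599
28. interest=⌊1385599·87/10000⌋=12054; principal=72100-12054=60046; balance=1385599-60046=1325553
29. interest=⌊1325553·87/10000⌋=11532; principal=72100-11532=60568; balance=1325553-60568=1264985
30. interest=⌊1264985·87/10000⌋=11005; principal=72100-11005=61095; balance=1264985-61095=1203890
31. interest=⌊1203890·87/10000⌋=10473; principal=72100-10473=61627; balance=1203890-61627=1142263
32. interest=⌊1142263·87/10000⌋=9937; principal=72100-9937=62163; balance=1142263-62163=1080100
33. interest=⌊1080100·87/10000⌋=9396; principal=72100-9396=62704; balance=1080100-62704=1017396
34. interest=⌊1017396·87/10000⌋=8851; principal=72100-8851=63249; balance=1017396-63249=954147
35. interest=⌊954147·87/10000⌋=8301; principal=72100-8301=63799; balance=954147-63799=890348
36. interest=⌊890348·87/10000⌋=7746; principal=72100-7746=64354; balance=890348-64354=825994
37. interest=⌊825994·87/10000⌋=7186; principal=72100-7186=64914; balance=825994-64914=761080
38. interest=⌊761080·87/10000⌋=6621; principal=72100-6621=65479; balance=761080-65479=695601
39. interest=⌊695601·87/10000⌋=6051; principal=72100-6051=66049; balance=695601-66049=629552
40. interest=⌊629552·87/10000⌋=5477; principal=72100-5477=66623; balance=629552-66623=562929
41. interest=⌊562929·87/10000⌋=4897; principal=72100-4897=67203; balance=562929-67203=495726
42. interest=⌊495726·87/10000⌋=4312; principal=72100-4312=67788; balance=495726-67788=427938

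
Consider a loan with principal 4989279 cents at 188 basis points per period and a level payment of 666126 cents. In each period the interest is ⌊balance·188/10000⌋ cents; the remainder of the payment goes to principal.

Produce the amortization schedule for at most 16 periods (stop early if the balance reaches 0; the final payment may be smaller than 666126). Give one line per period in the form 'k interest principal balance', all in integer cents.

1. interest=⌊4989279·188/10000⌋=93798; principal=666126-93798=572328; balance=4989279-572328=4416951
2. interest=⌊4416951·188/10000⌋=83038; principal=666126-83038=583088; balance=4416951-583088=3833863
3. interest=⌊3833863·188/10000⌋=72076; principal=666126-72076=594050; balance=3833863-594050=3239813
4. interest=⌊3239813·188/10000⌋=60908; principal=666126-60908=605218; balance=3239813-605218=2634595
5. interest=⌊2634595·188/10000⌋=49530; principal=666126-49530=616596; balance=2634595-616596=2017999
6. interest=⌊2017999·188/10000⌋=37938; principal=666126-37938=628188; balance=2017999-628188=1389811
7. interest=⌊1389811·188/10000⌋=26128; principal=666126-26128=639998; balance=1389811-639998=749813
8. interest=⌊749813·188/10000⌋=14096; principal=666126-14096=652030; balance=749813-652030=97783
9. interest=⌊97783·188/10000⌋=1838; principal=min(666126-1838,97783)=97783; balance=97783-97783=0

1 93798 572328 4416951
2 83038 583088 3833863
3 72076 594050 3239813
4 60908 605218 2634595
5 49530 616596 2017999
6 37938 628188 1389811
7 26128 639998 749813
8 14096 652030 97783
9 1838 97783 0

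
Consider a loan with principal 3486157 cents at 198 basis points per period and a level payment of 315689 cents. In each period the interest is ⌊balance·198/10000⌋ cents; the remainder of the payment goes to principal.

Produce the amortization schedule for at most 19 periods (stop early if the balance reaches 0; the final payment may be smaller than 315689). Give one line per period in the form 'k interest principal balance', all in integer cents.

1. interest=⌊3486157·198/10000⌋=69025; principal=315689-69025=246664; balance=3486157-246664=3239493
2. interest=⌊3239493·198/10000⌋=64141; principal=315689-64141=251548; balance=3239493-251548=2987945
3. interest=⌊2987945·198/10000⌋=59161; principal=315689-59161=256528; balance=2987945-256528=2731417
4. interest=⌊2731417·198/10000⌋=54082; principal=315689-54082=261607; balance=2731417-261607=2469810
5. interest=⌊2469810·198/10000⌋=48902; principal=315689-48902=266787; balance=2469810-266787=2203023
6. interest=⌊2203023·198/10000⌋=43619; principal=315689-43619=272070; balance=2203023-272070=1930953
7. interest=⌊1930953·198/10000⌋=38232; principal=315689-38232=277457; balance=1930953-277457=1653496
8. interest=⌊1653496·198/10000⌋=32739; principal=315689-32739=282950; balance=1653496-282950=1370546
9. interest=⌊1370546·198/10000⌋=27136; principal=315689-27136=288553; balance=1370546-288553=1081993
10. interest=⌊1081993·198/10000⌋=21423; principal=315689-21423=294266; balance=1081993-294266=787727
11. interest=⌊787727·198/10000⌋=15596; principal=315689-15596=300093; balance=787727-300093=487634
12. interest=⌊487634·198/10000⌋=9655; principal=315689-9655=306034; balance=487634-306034=181600
13. interest=⌊181600·198/10000⌋=3595; principal=min(315689-3595,181600)=181600; balance=181600-181600=0

1 69025 246664 3239493
2 64141 251548 2987945
3 59161 256528 2731417
4 54082 261607 2469810
5 48902 266787 2203023
6 43619 272070 1930953
7 38232 277457 1653496
8 32739 282950 1370546
9 27136 288553 1081993
10 21423 294266 787727
11 15596 300093 487634
12 9655 306034 181600
13 3595 181600 0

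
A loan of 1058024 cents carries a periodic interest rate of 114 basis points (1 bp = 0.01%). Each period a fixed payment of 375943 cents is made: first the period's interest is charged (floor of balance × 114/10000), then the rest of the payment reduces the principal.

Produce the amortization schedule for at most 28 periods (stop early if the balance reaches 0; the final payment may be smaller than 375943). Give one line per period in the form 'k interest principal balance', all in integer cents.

1 12061 363882 694142
2 7913 368030 326112
3 3717 326112 0

1. interest=⌊1058024·114/10000⌋=12061; principal=375943-12061=363882; balance=1058024-363882=694142
2. interest=⌊694142·114/10000⌋=7913; principal=375943-7913=368030; balance=694142-368030=326112
3. interest=⌊326112·114/10000⌋=3717; principal=min(375943-3717,326112)=326112; balance=326112-326112=0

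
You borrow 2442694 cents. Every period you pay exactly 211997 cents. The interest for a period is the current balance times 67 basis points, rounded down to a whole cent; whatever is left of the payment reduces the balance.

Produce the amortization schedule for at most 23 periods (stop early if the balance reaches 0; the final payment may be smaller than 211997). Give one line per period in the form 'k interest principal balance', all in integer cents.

1 16366 195631 2247063
2 15055 196942 2050121
3 13735 198262 1851859
4 12407 199590 1652269
5 11070 200927 1451342
6 9723 202274 1249068
7 8368 203629 1045439
8 7004 204993 840446
9 5630 206367 634079
10 4248 207749 426330
11 2856 209141 217189
12 1455 210542 6647
13 44 6647 0

1. interest=⌊2442694·67/10000⌋=16366; principal=211997-16366=195631; balance=2442694-195631=2247063
2. interest=⌊2247063·67/10000⌋=15055; principal=211997-15055=196942; balance=2247063-196942=2050121
3. interest=⌊2050121·67/10000⌋=13735; principal=211997-13735=198262; balance=2050121-198262=1851859
4. interest=⌊1851859·67/10000⌋=12407; principal=211997-12407=199590; balance=1851859-199590=1652269
5. interest=⌊1652269·67/10000⌋=11070; principal=211997-11070=200927; balance=1652269-200927=1451342
6. interest=⌊1451342·67/10000⌋=9723; principal=211997-9723=202274; balance=1451342-202274=1249068
7. interest=⌊1249068·67/10000⌋=8368; principal=211997-8368=203629; balance=1249068-203629=1045439
8. interest=⌊1045439·67/10000⌋=7004; principal=211997-7004=204993; balance=1045439-204993=840446
9. interest=⌊840446·67/10000⌋=5630; principal=211997-5630=206367; balance=840446-206367=634079
10. interest=⌊634079·67/10000⌋=4248; principal=211997-4248=207749; balance=634079-207749=426330
11. interest=⌊426330·67/10000⌋=2856; principal=211997-2856=209141; balance=426330-209141=217189
12. interest=⌊217189·67/10000⌋=1455; principal=211997-1455=210542; balance=217189-210542=6647
13. interest=⌊6647·67/10000⌋=44; principal=min(211997-44,6647)=6647; balance=6647-6647=0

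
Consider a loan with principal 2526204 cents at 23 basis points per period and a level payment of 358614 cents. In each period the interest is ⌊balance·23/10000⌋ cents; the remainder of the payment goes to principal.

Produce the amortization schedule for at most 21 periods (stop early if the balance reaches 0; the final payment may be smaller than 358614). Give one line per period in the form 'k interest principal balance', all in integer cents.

1 5810 352804 2173400
2 4998 353616 1819784
3 4185 354429 1465355
4 3370 355244 1110111
5 2553 356061 754050
6 1734 356880 397170
7 913 357701 39469
8 90 39469 0

1. interest=⌊2526204·23/10000⌋=5810; principal=358614-5810=352804; balance=2526204-352804=2173400
2. interest=⌊2173400·23/10000⌋=4998; principal=358614-4998=353616; balance=2173400-353616=1819784
3. interest=⌊1819784·23/10000⌋=4185; principal=358614-4185=354429; balance=1819784-354429=1465355
4. interest=⌊1465355·23/10000⌋=3370; principal=358614-3370=355244; balance=1465355-355244=1110111
5. interest=⌊1110111·23/10000⌋=2553; principal=358614-2553=356061; balance=1110111-356061=754050
6. interest=⌊754050·23/10000⌋=1734; principal=358614-1734=356880; balance=754050-356880=397170
7. interest=⌊397170·23/10000⌋=913; principal=358614-913=357701; balance=397170-357701=39469
8. interest=⌊39469·23/10000⌋=90; principal=min(358614-90,39469)=39469; balance=39469-39469=0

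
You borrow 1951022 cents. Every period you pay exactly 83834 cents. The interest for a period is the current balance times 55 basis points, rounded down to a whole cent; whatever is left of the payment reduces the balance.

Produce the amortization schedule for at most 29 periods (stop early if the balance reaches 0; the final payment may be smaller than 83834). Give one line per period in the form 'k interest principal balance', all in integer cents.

1. interest=⌊1951022·55/10000⌋=10730; principal=83834-10730=73104; balance=1951022-73104=1877918
2. interest=⌊1877918·55/10000⌋=10328; principal=83834-10328=73506; balance=1877918-73506=1804412
3. interest=⌊1804412·55/10000⌋=9924; principal=83834-9924=73910; balance=1804412-73910=1730502
4. interest=⌊1730502·55/10000⌋=9517; principal=83834-9517=74317; balance=1730502-74317=1656185
5. interest=⌊1656185·55/10000⌋=9109; principal=83834-9109=74725; balance=1656185-74725=1581460
6. interest=⌊1581460·55/10000⌋=8698; principal=83834-8698=75136; balance=1581460-75136=1506324
7. interest=⌊1506324·55/10000⌋=8284; principal=83834-8284=75550; balance=1506324-75550=1430774
8. interest=⌊1430774·55/10000⌋=7869; principal=83834-7869=75965; balance=1430774-75965=1354809
9. interest=⌊1354809·55/10000⌋=7451; principal=83834-7451=76383; balance=1354809-76383=1278426
10. interest=⌊1278426·55/10000⌋=7031; principal=83834-7031=76803; balance=1278426-76803=1201623
11. interest=⌊1201623·55/10000⌋=6608; principal=83834-6608=77226; balance=1201623-77226=1124397
12. interest=⌊1124397·55/10000⌋=6184; principal=83834-6184=77650; balance=1124397-77650=1046747
13. interest=⌊1046747·55/10000⌋=5757; principal=83834-5757=78077; balance=1046747-78077=968670
14. interest=⌊968670·55/10000⌋=5327; principal=83834-5327=78507; balance=968670-78507=890163
15. interest=⌊890163·55/10000⌋=4895; principal=83834-4895=78939; balance=890163-78939=811224
16. interest=⌊811224·55/10000⌋=4461; principal=83834-4461=79373; balance=811224-79373=731851
17. interest=⌊731851·55/10000⌋=4025; principal=83834-4025=79809; balance=731851-79809=652042
18. interest=⌊652042·55/10000⌋=3586; principal=83834-3586=80248; balance=652042-80248=571794
19. interest=⌊571794·55/10000⌋=3144; principal=83834-3144=80690; balance=571794-80690=491104
20. interest=⌊491104·55/10000⌋=2701; principal=83834-2701=81133; balance=491104-81133=409971
21. interest=⌊409971·55/10000⌋=2254; principal=83834-2254=81580; balance=409971-81580=328391
22. interest=⌊328391·55/10000⌋=1806; principal=83834-1806=82028; balance=328391-82028=246363
23. interest=⌊246363·55/10000⌋=1354; principal=83834-1354=82480; balance=246363-82480=163883
24. interest=⌊163883·55/10000⌋=901; principal=83834-901=82933; balance=163883-82933=80950
25. interest=⌊80950·55/10000⌋=445; principal=min(83834-445,80950)=80950; balance=80950-80950=0

1 10730 73104 1877918
2 10328 73506 1804412
3 9924 73910 1730502
4 9517 74317 1656185
5 9109 74725 1581460
6 8698 75136 1506324
7 8284 75550 1430774
8 7869 75965 1354809
9 7451 76383 1278426
10 7031 76803 1201623
11 6608 77226 1124397
12 6184 77650 1046747
13 5757 78077 968670
14 5327 78507 890163
15 4895 78939 811224
16 4461 79373 731851
17 4025 79809 652042
18 3586 80248 571794
19 3144 80690 491104
20 2701 81133 409971
21 2254 81580 328391
22 1806 82028 246363
23 1354 82480 163883
24 901 82933 80950
25 445 80950 0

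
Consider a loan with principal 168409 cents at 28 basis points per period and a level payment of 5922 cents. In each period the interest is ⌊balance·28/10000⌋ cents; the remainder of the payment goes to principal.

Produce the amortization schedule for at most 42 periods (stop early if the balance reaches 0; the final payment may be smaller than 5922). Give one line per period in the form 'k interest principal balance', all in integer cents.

1 471 5451 162958
2 456 5466 157492
3 440 5482 152010
4 425 5497 146513
5 410 5512 141001
6 394 5528 135473
7 379 5543 129930
8 363 5559 124371
9 348 5574 118797
10 332 5590 113207
11 316 5606 107601
12 301 5621 101980
13 285 5637 96343
14 269 5653 90690
15 253 5669 85021
16 238 5684 79337
17 222 5700 73637
18 206 5716 67921
19 190 5732 62189
20 174 5748 56441
21 158 5764 50677
22 141 5781 44896
23 125 5797 39099
24 109 5813 33286
25 93 5829 27457
26 76 5846 21611
27 60 5862 15749
28 44 5878 9871
29 27 5895 3976
30 11 3976 0

1. interest=⌊168409·28/10000⌋=471; principal=5922-471=5451; balance=168409-5451=162958
2. interest=⌊162958·28/10000⌋=456; principal=5922-456=5466; balance=162958-5466=157492
3. interest=⌊157492·28/10000⌋=440; principal=5922-440=5482; balance=157492-5482=152010
4. interest=⌊152010·28/10000⌋=425; principal=5922-425=5497; balance=152010-5497=146513
5. interest=⌊146513·28/10000⌋=410; principal=5922-410=5512; balance=146513-5512=141001
6. interest=⌊141001·28/10000⌋=394; principal=5922-394=5528; balance=141001-5528=135473
7. interest=⌊135473·28/10000⌋=379; principal=5922-379=5543; balance=135473-5543=129930
8. interest=⌊129930·28/10000⌋=363; principal=5922-363=5559; balance=129930-5559=124371
9. interest=⌊124371·28/10000⌋=348; principal=5922-348=5574; balance=124371-5574=118797
10. interest=⌊118797·28/10000⌋=332; principal=5922-332=5590; balance=118797-5590=113207
11. interest=⌊113207·28/10000⌋=316; principal=5922-316=5606; balance=113207-5606=107601
12. interest=⌊107601·28/10000⌋=301; principal=5922-301=5621; balance=107601-5621=101980
13. interest=⌊101980·28/10000⌋=285; principal=5922-285=5637; balance=101980-5637=96343
14. interest=⌊96343·28/10000⌋=269; principal=5922-269=5653; balance=96343-5653=90690
15. interest=⌊90690·28/10000⌋=253; principal=5922-253=5669; balance=90690-5669=85021
16. interest=⌊85021·28/10000⌋=238; principal=5922-238=5684; balance=85021-5684=79337
17. interest=⌊79337·28/10000⌋=222; principal=5922-222=5700; balance=79337-5700=73637
18. interest=⌊73637·28/10000⌋=206; principal=5922-206=5716; balance=73637-5716=67921
19. interest=⌊67921·28/10000⌋=190; principal=5922-190=5732; balance=67921-5732=62189
20. interest=⌊62189·28/10000⌋=174; principal=5922-174=5748; balance=62189-5748=56441
21. interest=⌊56441·28/10000⌋=158; principal=5922-158=5764; balance=56441-5764=50677
22. interest=⌊50677·28/10000⌋=141; principal=5922-141=5781; balance=50677-5781=44896
23. interest=⌊44896·28/10000⌋=125; principal=5922-125=5797; balance=44896-5797=39099
24. interest=⌊39099·28/10000⌋=109; principal=5922-109=5813; balance=39099-5813=33286
25. interest=⌊33286·28/10000⌋=93; principal=5922-93=5829; balance=33286-5829=27457
26. interest=⌊27457·28/10000⌋=76; principal=5922-76=5846; balance=27457-5846=21611
27. interest=⌊21611·28/10000⌋=60; principal=5922-60=5862; balance=21611-5862=15749
28. interest=⌊15749·28/10000⌋=44; principal=5922-44=5878; balance=15749-5878=9871
29. interest=⌊9871·28/10000⌋=27; principal=5922-27=5895; balance=9871-5895=3976
30. interest=⌊3976·28/10000⌋=11; principal=min(5922-11,3976)=3976; balance=3976-3976=0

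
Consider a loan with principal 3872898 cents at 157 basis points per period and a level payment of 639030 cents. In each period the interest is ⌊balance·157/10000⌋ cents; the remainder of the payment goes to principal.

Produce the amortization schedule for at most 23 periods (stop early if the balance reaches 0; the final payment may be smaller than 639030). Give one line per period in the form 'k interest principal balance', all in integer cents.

1. interest=⌊3872898·157/10000⌋=60804; principal=639030-60804=578226; balance=3872898-578226=3294672
2. interest=⌊3294672·157/10000⌋=51726; principal=639030-51726=587304; balance=3294672-587304=2707368
3. interest=⌊2707368·157/10000⌋=42505; principal=639030-42505=596525; balance=2707368-596525=2110843
4. interest=⌊2110843·157/10000⌋=33140; principal=639030-33140=605890; balance=2110843-605890=1504953
5. interest=⌊1504953·157/10000⌋=23627; principal=639030-23627=615403; balance=1504953-615403=889550
6. interest=⌊889550·157/10000⌋=13965; principal=639030-13965=625065; balance=889550-625065=264485
7. interest=⌊264485·157/10000⌋=4152; principal=min(639030-4152,264485)=264485; balance=264485-264485=0

1 60804 578226 3294672
2 51726 587304 2707368
3 42505 596525 2110843
4 33140 605890 1504953
5 23627 615403 889550
6 13965 625065 264485
7 4152 264485 0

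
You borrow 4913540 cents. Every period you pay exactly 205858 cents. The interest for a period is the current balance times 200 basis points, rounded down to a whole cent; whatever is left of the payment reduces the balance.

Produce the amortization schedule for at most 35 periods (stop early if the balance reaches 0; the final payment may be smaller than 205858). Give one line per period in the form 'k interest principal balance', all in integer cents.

1 98270 107588 4805952
2 96119 109739 4696213
3 93924 111934 4584279
4 91685 114173 4470106
5 89402 116456 4353650
6 87073 118785 4234865
7 84697 121161 4113704
8 82274 123584 3990120
9 79802 126056 3864064
10 77281 128577 3735487
11 74709 131149 3604338
12 72086 133772 3470566
13 69411 136447 3334119
14 66682 139176 3194943
15 63898 141960 3052983
16 61059 144799 2908184
17 58163 147695 2760489
18 55209 150649 2609840
19 52196 153662 2456178
20 49123 156735 2299443
21 45988 159870 2139573
22 42791 163067 1976506
23 39530 166328 1810178
24 36203 169655 1640523
25 32810 173048 1467475
26 29349 176509 1290966
27 25819 180039 1110927
28 22218 183640 927287
29 18545 187313 739974
30 14799 191059 548915
31 10978 194880 354035
32 7080 198778 155257
33 3105 155257 0

1. interest=⌊4913540·200/10000⌋=98270; principal=205858-98270=107588; balance=4913540-107588=4805952
2. interest=⌊4805952·200/10000⌋=96119; principal=205858-96119=109739; balance=4805952-109739=4696213
3. interest=⌊4696213·200/10000⌋=93924; principal=205858-93924=111934; balance=4696213-111934=4584279
4. interest=⌊4584279·200/10000⌋=91685; principal=205858-91685=114173; balance=4584279-114173=4470106
5. interest=⌊4470106·200/10000⌋=89402; principal=205858-89402=116456; balance=4470106-116456=4353650
6. interest=⌊4353650·200/10000⌋=87073; principal=205858-87073=118785; balance=4353650-118785=4234865
7. interest=⌊4234865·200/10000⌋=84697; principal=205858-84697=121161; balance=4234865-121161=4113704
8. interest=⌊4113704·200/10000⌋=82274; principal=205858-82274=123584; balance=4113704-123584=3990120
9. interest=⌊3990120·200/10000⌋=79802; principal=205858-79802=126056; balance=3990120-126056=3864064
10. interest=⌊3864064·200/10000⌋=77281; principal=205858-77281=128577; balance=3864064-128577=3735487
11. interest=⌊3735487·200/10000⌋=74709; principal=205858-74709=131149; balance=3735487-131149=3604338
12. interest=⌊3604338·200/10000⌋=72086; principal=205858-72086=133772; balance=3604338-133772=3470566
13. interest=⌊3470566·200/10000⌋=69411; principal=205858-69411=136447; balance=3470566-136447=3334119
14. interest=⌊3334119·200/10000⌋=66682; principal=205858-66682=139176; balance=3334119-139176=3194943
15. interest=⌊3194943·200/10000⌋=63898; principal=205858-63898=141960; balance=3194943-141960=3052983
16. interest=⌊3052983·200/10000⌋=61059; principal=205858-61059=144799; balance=3052983-144799=2908184
17. interest=⌊2908184·200/10000⌋=58163; principal=205858-58163=147695; balance=2908184-147695=2760489
18. interest=⌊2760489·200/10000⌋=55209; principal=205858-55209=150649; balance=2760489-150649=2609840
19. interest=⌊2609840·200/10000⌋=52196; principal=205858-52196=153662; balance=2609840-153662=2456178
20. interest=⌊2456178·200/10000⌋=49123; principal=205858-49123=156735; balance=2456178-156735=2299443
21. interest=⌊2299443·200/10000⌋=45988; principal=205858-45988=159870; balance=2299443-159870=2139573
22. interest=⌊2139573·200/10000⌋=42791; principal=205858-42791=163067; balance=2139573-163067=1976506
23. interest=⌊1976506·200/10000⌋=39530; principal=205858-39530=166328; balance=1976506-166328=1810178
24. interest=⌊1810178·200/10000⌋=36203; principal=205858-36203=169655; balance=1810178-169655=1640523
25. interest=⌊1640523·200/10000⌋=32810; principal=205858-32810=173048; balance=1640523-173048=1467475
26. interest=⌊1467475·200/10000⌋=29349; principal=205858-29349=176509; balance=1467475-176509=1290966
27. interest=⌊1290966·200/10000⌋=25819; principal=205858-25819=180039; balance=1290966-180039=1110927
28. interest=⌊1110927·200/10000⌋=22218; principal=205858-22218=183640; balance=1110927-183640=927287
29. interest=⌊927287·200/10000⌋=18545; principal=205858-18545=187313; balance=927287-187313=739974
30. interest=⌊739974·200/10000⌋=14799; principal=205858-14799=191059; balance=739974-191059=548915
31. interest=⌊548915·200/10000⌋=10978; principal=205858-10978=194880; balance=548915-194880=354035
32. interest=⌊354035·200/10000⌋=7080; principal=205858-7080=198778; balance=354035-198778=155257
33. interest=⌊155257·200/10000⌋=3105; principal=min(205858-3105,155257)=155257; balance=155257-155257=0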